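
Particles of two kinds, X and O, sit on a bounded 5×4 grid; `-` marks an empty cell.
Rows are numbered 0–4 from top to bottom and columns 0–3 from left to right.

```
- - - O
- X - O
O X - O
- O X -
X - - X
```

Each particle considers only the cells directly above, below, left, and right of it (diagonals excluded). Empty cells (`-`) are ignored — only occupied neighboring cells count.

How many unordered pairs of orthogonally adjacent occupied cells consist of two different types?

Scan each occupied cell's neighbors to the right and below so each pair is counted once.
From row 0: 0 unlike of 1 pairs (running 0/1).
From row 1: 0 unlike of 2 pairs (running 0/3).
From row 2: 2 unlike of 2 pairs (running 2/5).
From row 3: 1 unlike of 1 pairs (running 3/6).
Total adjacent occupied pairs: 6; unlike-type pairs: 3.

3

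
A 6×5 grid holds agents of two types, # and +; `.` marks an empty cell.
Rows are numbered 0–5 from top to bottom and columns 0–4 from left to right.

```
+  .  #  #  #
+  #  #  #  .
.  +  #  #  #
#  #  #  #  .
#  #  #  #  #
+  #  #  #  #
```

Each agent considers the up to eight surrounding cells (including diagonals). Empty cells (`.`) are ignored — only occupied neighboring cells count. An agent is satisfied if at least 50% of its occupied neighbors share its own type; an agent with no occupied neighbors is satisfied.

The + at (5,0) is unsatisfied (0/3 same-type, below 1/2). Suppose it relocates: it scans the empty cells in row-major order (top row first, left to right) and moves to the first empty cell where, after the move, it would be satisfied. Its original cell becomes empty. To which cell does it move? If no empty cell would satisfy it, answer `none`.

none

Vacating (5,0). Empty cells in order:
  (0,1): 2/5 same-type → still unsatisfied.
  (1,4): 0/5 same-type → still unsatisfied.
  (2,0): 2/5 same-type → still unsatisfied.
  (3,4): 0/5 same-type → still unsatisfied.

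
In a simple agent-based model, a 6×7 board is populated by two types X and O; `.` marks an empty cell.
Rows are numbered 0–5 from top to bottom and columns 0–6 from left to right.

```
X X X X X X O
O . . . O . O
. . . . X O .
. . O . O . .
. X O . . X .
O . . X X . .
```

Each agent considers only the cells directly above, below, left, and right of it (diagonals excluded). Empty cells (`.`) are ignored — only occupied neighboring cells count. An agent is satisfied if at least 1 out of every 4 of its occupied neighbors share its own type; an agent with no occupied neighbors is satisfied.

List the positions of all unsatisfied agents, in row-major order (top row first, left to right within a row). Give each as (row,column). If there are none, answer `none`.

(1,0), (1,4), (2,4), (2,5), (3,4), (4,1)

(0,0)X 1/2 ok
(0,1)X 2/2 ok
(0,2)X 2/2 ok
(0,3)X 2/2 ok
(0,4)X 2/3 ok
(0,5)X 1/2 ok
(0,6)O 1/2 ok
(1,0)O 0/1 unhappy
(1,4)O 0/2 unhappy
(1,6)O 1/1 ok
(2,4)X 0/3 unhappy
(2,5)O 0/1 unhappy
(3,2)O 1/1 ok
(3,4)O 0/1 unhappy
(4,1)X 0/1 unhappy
(4,2)O 1/2 ok
(4,5)X 0/0 ok
(5,0)O 0/0 ok
(5,3)X 1/1 ok
(5,4)X 1/1 ok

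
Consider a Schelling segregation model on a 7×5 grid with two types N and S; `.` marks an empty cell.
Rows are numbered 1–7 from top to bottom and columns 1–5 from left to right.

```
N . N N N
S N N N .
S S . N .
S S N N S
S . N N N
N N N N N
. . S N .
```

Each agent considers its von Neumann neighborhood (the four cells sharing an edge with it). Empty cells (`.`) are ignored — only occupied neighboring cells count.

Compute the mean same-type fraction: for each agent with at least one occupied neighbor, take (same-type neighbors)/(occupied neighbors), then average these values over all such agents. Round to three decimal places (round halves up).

0.716

Row 1: (1,1)N 0/1 · (1,3)N 2/2 · (1,4)N 3/3 · (1,5)N 1/1
Row 2: (2,1)S 1/3 · (2,2)N 1/3 · (2,3)N 3/3 · (2,4)N 3/3
Row 3: (3,1)S 3/3 · (3,2)S 2/3 · (3,4)N 2/2
Row 4: (4,1)S 3/3 · (4,2)S 2/3 · (4,3)N 2/3 · (4,4)N 3/4 · (4,5)S 0/2
Row 5: (5,1)S 1/2 · (5,3)N 3/3 · (5,4)N 4/4 · (5,5)N 2/3
Row 6: (6,1)N 1/2 · (6,2)N 2/2 · (6,3)N 3/4 · (6,4)N 4/4 · (6,5)N 2/2
Row 7: (7,3)S 0/2 · (7,4)N 1/2
Sum over 27 agents: 0/1 + 2/2 + 3/3 + 1/1 + 1/3 + 1/3 + 3/3 + 3/3 + 3/3 + 2/3 + 2/2 + 3/3 + 2/3 + 2/3 + 3/4 + 0/2 + 1/2 + 3/3 + 4/4 + 2/3 + 1/2 + 2/2 + 3/4 + 4/4 + 2/2 + 0/2 + 1/2 = 58/3; mean = 58/3 ÷ 27 = 58/81 = 0.716049… → 0.716.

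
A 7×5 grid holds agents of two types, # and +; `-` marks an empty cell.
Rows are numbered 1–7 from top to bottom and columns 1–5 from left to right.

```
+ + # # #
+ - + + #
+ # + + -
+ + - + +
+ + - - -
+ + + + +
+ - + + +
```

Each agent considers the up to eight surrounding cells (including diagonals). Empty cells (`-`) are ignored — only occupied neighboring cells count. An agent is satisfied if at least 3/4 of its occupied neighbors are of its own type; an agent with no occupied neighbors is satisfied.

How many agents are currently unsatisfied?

(1,1)+ 2/2 ✓
(1,2)+ 3/4 ✓
(1,3)# 1/4 ✗
(1,4)# 3/5 ✗
(1,5)# 2/3 ✗
(2,1)+ 3/4 ✓
(2,3)+ 4/7 ✗
(2,4)+ 3/7 ✗
(2,5)# 2/4 ✗
(3,1)+ 3/4 ✓
(3,2)# 0/6 ✗
(3,3)+ 5/6 ✓
(3,4)+ 5/6 ✓
(4,1)+ 4/5 ✓
(4,2)+ 5/6 ✓
(4,4)+ 3/3 ✓
(4,5)+ 2/2 ✓
(5,1)+ 5/5 ✓
(5,2)+ 6/6 ✓
(6,1)+ 4/4 ✓
(6,2)+ 6/6 ✓
(6,3)+ 5/5 ✓
(6,4)+ 5/5 ✓
(6,5)+ 3/3 ✓
(7,1)+ 2/2 ✓
(7,3)+ 4/4 ✓
(7,4)+ 5/5 ✓
(7,5)+ 3/3 ✓
Unsatisfied: (1,3), (1,4), (1,5), (2,3), (2,4), (2,5), (3,2) — 7 in total.

7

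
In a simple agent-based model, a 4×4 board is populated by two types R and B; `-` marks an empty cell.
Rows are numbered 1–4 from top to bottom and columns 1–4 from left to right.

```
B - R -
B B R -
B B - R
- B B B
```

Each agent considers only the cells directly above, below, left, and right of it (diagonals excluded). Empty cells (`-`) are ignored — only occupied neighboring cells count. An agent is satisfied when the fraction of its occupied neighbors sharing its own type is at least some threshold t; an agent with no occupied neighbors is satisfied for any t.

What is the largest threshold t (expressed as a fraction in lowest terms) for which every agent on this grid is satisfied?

0/1

(1,1)B 1/1
(1,3)R 1/1
(2,1)B 3/3
(2,2)B 2/3
(2,3)R 1/2
(3,1)B 2/2
(3,2)B 3/3
(3,4)R 0/1
(4,2)B 2/2
(4,3)B 2/2
(4,4)B 1/2
The smallest same-type fraction is 0/1 at (3,4), which reduces to 0/1. Any threshold above that leaves this agent unsatisfied.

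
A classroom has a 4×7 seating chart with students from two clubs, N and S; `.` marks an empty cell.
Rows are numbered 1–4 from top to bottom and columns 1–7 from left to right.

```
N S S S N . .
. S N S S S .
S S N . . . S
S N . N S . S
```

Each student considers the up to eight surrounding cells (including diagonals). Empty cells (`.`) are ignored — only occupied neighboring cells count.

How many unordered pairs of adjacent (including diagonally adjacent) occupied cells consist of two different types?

Scan each occupied cell's neighbors to the right and below (and the two forward diagonals) so each pair is counted once.
From row 1: 9 unlike of 16 pairs (running 9/16).
From row 2: 5 unlike of 11 pairs (running 14/27).
From row 3: 3 unlike of 9 pairs (running 17/36).
From row 4: 2 unlike of 2 pairs (running 19/38).
Total adjacent occupied pairs: 38; unlike-type pairs: 19.

19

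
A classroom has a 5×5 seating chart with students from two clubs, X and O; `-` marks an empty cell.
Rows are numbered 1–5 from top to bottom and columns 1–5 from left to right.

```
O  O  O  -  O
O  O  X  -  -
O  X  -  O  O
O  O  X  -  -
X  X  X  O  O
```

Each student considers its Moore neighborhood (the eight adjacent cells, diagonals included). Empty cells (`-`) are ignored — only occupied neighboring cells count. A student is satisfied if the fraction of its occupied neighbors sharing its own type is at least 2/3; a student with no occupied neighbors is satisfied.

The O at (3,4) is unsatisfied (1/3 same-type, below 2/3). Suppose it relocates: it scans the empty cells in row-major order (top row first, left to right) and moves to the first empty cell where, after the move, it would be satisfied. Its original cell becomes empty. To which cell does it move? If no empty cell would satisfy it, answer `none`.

(1,4)

Vacating (3,4). Empty cells in order:
  (1,4): 2/3 same-type → satisfied — stop here.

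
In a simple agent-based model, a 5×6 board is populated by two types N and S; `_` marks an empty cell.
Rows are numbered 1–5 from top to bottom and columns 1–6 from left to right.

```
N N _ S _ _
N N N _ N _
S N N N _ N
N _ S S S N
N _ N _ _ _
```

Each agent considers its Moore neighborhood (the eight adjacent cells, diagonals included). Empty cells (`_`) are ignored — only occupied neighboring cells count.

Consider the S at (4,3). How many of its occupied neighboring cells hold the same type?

Occupied neighbors of (4,3): (3,2)=N, (3,3)=N, (3,4)=N, (4,4)=S, (5,3)=N.
Same type (S): 1 of 5.

1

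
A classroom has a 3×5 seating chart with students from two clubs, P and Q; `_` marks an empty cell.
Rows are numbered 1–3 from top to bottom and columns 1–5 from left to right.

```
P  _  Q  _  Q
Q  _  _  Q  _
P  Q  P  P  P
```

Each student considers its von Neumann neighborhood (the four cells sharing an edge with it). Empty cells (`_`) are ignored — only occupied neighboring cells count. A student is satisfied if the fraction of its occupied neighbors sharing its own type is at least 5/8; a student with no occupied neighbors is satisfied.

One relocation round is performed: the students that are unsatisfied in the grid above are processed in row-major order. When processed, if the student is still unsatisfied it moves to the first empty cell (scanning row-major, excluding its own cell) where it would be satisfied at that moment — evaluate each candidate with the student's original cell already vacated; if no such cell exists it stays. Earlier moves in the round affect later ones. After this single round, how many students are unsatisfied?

Initially unsatisfied (in order): (1,1), (2,1), (2,4), (3,1), (3,2), (3,3).
  (1,1): no empty cell satisfies it; stays.
  (2,1) → (1,4).
  (2,4) → (2,2).
  (3,1): no empty cell satisfies it; stays.
  (3,2) → (1,2).
  (3,3): now satisfied by earlier moves; stays.
Resulting grid:
P Q Q Q Q
_ Q _ _ _
P _ P P P
Unsatisfied now: (1,1).

1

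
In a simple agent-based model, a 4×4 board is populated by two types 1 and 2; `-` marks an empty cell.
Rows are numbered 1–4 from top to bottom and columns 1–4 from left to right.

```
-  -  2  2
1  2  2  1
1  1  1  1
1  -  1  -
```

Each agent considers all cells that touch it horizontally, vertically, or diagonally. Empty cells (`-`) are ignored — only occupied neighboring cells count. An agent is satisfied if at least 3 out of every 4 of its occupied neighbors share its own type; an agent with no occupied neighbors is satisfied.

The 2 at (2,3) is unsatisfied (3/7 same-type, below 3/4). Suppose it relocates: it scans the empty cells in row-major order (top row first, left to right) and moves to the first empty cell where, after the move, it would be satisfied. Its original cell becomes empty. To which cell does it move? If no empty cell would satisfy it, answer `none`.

Vacating (2,3). Empty cells in order:
  (1,1): 1/2 same-type → still unsatisfied.
  (1,2): 2/3 same-type → still unsatisfied.
  (4,2): 0/5 same-type → still unsatisfied.
  (4,4): 0/3 same-type → still unsatisfied.

none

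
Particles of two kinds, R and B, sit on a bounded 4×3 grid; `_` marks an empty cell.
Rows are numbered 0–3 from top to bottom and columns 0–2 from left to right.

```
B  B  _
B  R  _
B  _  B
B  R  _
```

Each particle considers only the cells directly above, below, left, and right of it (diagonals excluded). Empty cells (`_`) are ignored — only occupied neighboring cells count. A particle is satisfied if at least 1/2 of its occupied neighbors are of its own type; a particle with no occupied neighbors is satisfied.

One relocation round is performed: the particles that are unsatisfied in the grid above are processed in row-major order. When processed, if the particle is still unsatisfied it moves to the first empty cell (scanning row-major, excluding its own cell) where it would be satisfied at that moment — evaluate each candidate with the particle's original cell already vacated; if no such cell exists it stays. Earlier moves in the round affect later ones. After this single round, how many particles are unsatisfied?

Initially unsatisfied (in order): (1,1), (3,1).
  (1,1) → (3,2).
  (3,1): now satisfied by earlier moves; stays.
Resulting grid:
B B _
B _ _
B _ B
B R R
Unsatisfied now: (2,2).

1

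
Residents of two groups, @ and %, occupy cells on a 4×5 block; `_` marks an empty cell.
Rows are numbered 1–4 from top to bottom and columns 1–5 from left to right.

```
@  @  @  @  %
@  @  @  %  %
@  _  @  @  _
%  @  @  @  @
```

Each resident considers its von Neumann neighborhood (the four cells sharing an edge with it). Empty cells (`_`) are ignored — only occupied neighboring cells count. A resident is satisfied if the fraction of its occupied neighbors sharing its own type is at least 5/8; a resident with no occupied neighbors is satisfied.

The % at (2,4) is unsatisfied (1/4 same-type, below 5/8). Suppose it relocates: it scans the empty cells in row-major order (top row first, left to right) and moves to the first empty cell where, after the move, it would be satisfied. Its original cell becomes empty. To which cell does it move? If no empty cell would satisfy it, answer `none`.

none

Vacating (2,4). Empty cells in order:
  (3,2): 0/4 same-type → still unsatisfied.
  (3,5): 1/3 same-type → still unsatisfied.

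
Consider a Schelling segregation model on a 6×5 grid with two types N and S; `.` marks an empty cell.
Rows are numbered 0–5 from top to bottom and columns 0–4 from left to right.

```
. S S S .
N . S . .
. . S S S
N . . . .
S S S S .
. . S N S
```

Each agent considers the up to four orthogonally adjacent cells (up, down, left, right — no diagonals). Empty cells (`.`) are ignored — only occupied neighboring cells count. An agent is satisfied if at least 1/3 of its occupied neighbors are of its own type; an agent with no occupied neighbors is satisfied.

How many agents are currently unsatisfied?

(0,1)S 1/1 satisfied
(0,2)S 3/3 satisfied
(0,3)S 1/1 satisfied
(1,0)N 0/0 satisfied
(1,2)S 2/2 satisfied
(2,2)S 2/2 satisfied
(2,3)S 2/2 satisfied
(2,4)S 1/1 satisfied
(3,0)N 0/1 not
(4,0)S 1/2 satisfied
(4,1)S 2/2 satisfied
(4,2)S 3/3 satisfied
(4,3)S 1/2 satisfied
(5,2)S 1/2 satisfied
(5,3)N 0/3 not
(5,4)S 0/1 not
Unsatisfied: (3,0), (5,3), (5,4) — 3 in total.

3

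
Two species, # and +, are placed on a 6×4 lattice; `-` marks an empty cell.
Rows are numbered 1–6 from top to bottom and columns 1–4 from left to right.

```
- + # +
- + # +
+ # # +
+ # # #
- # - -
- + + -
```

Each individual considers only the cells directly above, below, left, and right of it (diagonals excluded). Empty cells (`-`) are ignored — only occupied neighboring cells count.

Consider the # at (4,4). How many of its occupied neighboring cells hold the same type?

Occupied neighbors of (4,4): (3,4)=+, (4,3)=#.
Same type (#): 1 of 2.

1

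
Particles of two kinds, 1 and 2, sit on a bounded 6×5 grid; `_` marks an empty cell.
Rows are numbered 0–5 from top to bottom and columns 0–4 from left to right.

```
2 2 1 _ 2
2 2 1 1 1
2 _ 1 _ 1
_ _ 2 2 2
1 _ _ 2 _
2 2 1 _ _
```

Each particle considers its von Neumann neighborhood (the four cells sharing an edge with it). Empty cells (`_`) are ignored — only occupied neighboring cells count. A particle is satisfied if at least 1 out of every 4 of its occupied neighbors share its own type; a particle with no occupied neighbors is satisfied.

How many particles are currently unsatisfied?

3

(0,0)2 2/2 ok
(0,1)2 2/3 ok
(0,2)1 1/2 ok
(0,4)2 0/1 unhappy
(1,0)2 3/3 ok
(1,1)2 2/3 ok
(1,2)1 3/4 ok
(1,3)1 2/2 ok
(1,4)1 2/3 ok
(2,0)2 1/1 ok
(2,2)1 1/2 ok
(2,4)1 1/2 ok
(3,2)2 1/2 ok
(3,3)2 3/3 ok
(3,4)2 1/2 ok
(4,0)1 0/1 unhappy
(4,3)2 1/1 ok
(5,0)2 1/2 ok
(5,1)2 1/2 ok
(5,2)1 0/1 unhappy
Unsatisfied: (0,4), (4,0), (5,2) — 3 in total.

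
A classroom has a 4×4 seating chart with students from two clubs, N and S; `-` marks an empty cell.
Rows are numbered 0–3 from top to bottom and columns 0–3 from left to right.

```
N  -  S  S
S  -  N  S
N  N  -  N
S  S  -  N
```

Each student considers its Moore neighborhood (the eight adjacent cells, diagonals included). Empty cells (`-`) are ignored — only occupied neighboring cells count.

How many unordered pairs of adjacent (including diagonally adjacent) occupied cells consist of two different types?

11

Scan each occupied cell's neighbors to the right and below (and the two forward diagonals) so each pair is counted once.
Row 0: N(0,0)–S(1,0)≠ S(0,2)–S(0,3)= S(0,2)–N(1,2)≠ S(0,2)–S(1,3)= S(0,3)–S(1,3)= S(0,3)–N(1,2)≠  → 3/6 unlike.
Row 1: S(1,0)–N(2,0)≠ S(1,0)–N(2,1)≠ N(1,2)–S(1,3)≠ N(1,2)–N(2,3)= N(1,2)–N(2,1)= S(1,3)–N(2,3)≠  → 4/6 unlike.
Row 2: N(2,0)–N(2,1)= N(2,0)–S(3,0)≠ N(2,0)–S(3,1)≠ N(2,1)–S(3,1)≠ N(2,1)–S(3,0)≠ N(2,3)–N(3,3)=  → 4/6 unlike.
Row 3: S(3,0)–S(3,1)=  → 0/1 unlike.
Total adjacent occupied pairs: 19; unlike-type pairs: 11.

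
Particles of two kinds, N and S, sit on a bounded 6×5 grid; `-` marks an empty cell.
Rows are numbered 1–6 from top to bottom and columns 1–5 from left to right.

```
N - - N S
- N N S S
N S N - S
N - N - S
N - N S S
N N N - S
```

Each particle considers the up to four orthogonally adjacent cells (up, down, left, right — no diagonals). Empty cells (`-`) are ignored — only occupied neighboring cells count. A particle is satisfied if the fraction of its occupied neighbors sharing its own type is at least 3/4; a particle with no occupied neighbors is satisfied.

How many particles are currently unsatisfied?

(1,1)N 0/0 ok
(1,4)N 0/2 unhappy
(1,5)S 1/2 unhappy
(2,2)N 1/2 unhappy
(2,3)N 2/3 unhappy
(2,4)S 1/3 unhappy
(2,5)S 3/3 ok
(3,1)N 1/2 unhappy
(3,2)S 0/3 unhappy
(3,3)N 2/3 unhappy
(3,5)S 2/2 ok
(4,1)N 2/2 ok
(4,3)N 2/2 ok
(4,5)S 2/2 ok
(5,1)N 2/2 ok
(5,3)N 2/3 unhappy
(5,4)S 1/2 unhappy
(5,5)S 3/3 ok
(6,1)N 2/2 ok
(6,2)N 2/2 ok
(6,3)N 2/2 ok
(6,5)S 1/1 ok
Unsatisfied: (1,4), (1,5), (2,2), (2,3), (2,4), (3,1), (3,2), (3,3), (5,3), (5,4) — 10 in total.

10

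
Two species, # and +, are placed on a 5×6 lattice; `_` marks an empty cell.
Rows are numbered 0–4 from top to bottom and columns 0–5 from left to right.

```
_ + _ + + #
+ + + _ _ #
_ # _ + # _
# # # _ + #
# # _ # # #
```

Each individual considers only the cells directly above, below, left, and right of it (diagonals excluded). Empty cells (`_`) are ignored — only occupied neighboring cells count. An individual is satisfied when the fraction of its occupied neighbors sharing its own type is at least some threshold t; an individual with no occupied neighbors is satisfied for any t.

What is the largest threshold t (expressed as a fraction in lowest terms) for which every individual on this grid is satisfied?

0/1

Row 0: (0,1)+ 1/1 · (0,3)+ 1/1 · (0,4)+ 1/2 · (0,5)# 1/2
Row 1: (1,0)+ 1/1 · (1,1)+ 3/4 · (1,2)+ 1/1 · (1,5)# 1/1
Row 2: (2,1)# 1/2 · (2,3)+ 0/1 · (2,4)# 0/2
Row 3: (3,0)# 2/2 · (3,1)# 4/4 · (3,2)# 1/1 · (3,4)+ 0/3 · (3,5)# 1/2
Row 4: (4,0)# 2/2 · (4,1)# 2/2 · (4,3)# 1/1 · (4,4)# 2/3 · (4,5)# 2/2
The smallest same-type fraction is 0/1 at (2,3), which reduces to 0/1. Any threshold above that leaves this individual unsatisfied.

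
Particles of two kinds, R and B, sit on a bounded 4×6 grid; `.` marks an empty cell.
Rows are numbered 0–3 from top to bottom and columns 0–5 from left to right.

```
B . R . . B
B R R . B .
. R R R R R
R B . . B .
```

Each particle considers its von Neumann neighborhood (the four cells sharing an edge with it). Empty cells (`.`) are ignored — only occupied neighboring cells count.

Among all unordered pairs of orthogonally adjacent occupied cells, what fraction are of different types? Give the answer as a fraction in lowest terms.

Scan each occupied cell's neighbors to the right and below so each pair is counted once.
Row 0: B(0,0)–B(1,0)= R(0,2)–R(1,2)=  → 0/2 unlike.
Row 1: B(1,0)–R(1,1)≠ R(1,1)–R(1,2)= R(1,1)–R(2,1)= R(1,2)–R(2,2)= B(1,4)–R(2,4)≠  → 2/5 unlike.
Row 2: R(2,1)–R(2,2)= R(2,1)–B(3,1)≠ R(2,2)–R(2,3)= R(2,3)–R(2,4)= R(2,4)–R(2,5)= R(2,4)–B(3,4)≠  → 2/6 unlike.
Row 3: R(3,0)–B(3,1)≠  → 1/1 unlike.
Total adjacent occupied pairs: 14; unlike-type pairs: 5.
5/14 is already in lowest terms.

5/14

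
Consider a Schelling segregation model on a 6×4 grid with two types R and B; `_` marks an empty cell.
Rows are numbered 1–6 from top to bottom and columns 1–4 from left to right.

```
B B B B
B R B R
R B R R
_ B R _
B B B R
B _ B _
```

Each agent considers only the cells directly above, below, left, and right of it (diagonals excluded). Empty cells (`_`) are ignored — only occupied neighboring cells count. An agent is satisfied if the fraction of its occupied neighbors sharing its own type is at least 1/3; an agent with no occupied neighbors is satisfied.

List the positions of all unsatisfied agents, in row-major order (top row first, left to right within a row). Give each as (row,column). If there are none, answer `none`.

(2,2), (2,3), (3,1), (3,2), (5,4)

Row 1: (1,1)B 2/2 satisfied · (1,2)B 2/3 satisfied · (1,3)B 3/3 satisfied · (1,4)B 1/2 satisfied
Row 2: (2,1)B 1/3 satisfied · (2,2)R 0/4 not · (2,3)B 1/4 not · (2,4)R 1/3 satisfied
Row 3: (3,1)R 0/2 not · (3,2)B 1/4 not · (3,3)R 2/4 satisfied · (3,4)R 2/2 satisfied
Row 4: (4,2)B 2/3 satisfied · (4,3)R 1/3 satisfied
Row 5: (5,1)B 2/2 satisfied · (5,2)B 3/3 satisfied · (5,3)B 2/4 satisfied · (5,4)R 0/1 not
Row 6: (6,1)B 1/1 satisfied · (6,3)B 1/1 satisfied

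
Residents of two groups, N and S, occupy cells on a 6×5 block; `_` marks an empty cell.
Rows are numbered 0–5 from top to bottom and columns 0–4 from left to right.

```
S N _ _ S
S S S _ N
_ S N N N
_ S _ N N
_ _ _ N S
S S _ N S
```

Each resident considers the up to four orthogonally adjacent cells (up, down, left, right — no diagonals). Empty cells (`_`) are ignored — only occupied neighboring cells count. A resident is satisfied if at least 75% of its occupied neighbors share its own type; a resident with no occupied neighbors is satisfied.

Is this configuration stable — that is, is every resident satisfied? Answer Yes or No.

(0,0)S 1/2 ✗
(0,1)N 0/2 ✗
(0,4)S 0/1 ✗
(1,0)S 2/2 ✓
(1,1)S 3/4 ✓
(1,2)S 1/2 ✗
(1,4)N 1/2 ✗
(2,1)S 2/3 ✗
(2,2)N 1/3 ✗
(2,3)N 3/3 ✓
(2,4)N 3/3 ✓
(3,1)S 1/1 ✓
(3,3)N 3/3 ✓
(3,4)N 2/3 ✗
(4,3)N 2/3 ✗
(4,4)S 1/3 ✗
(5,0)S 1/1 ✓
(5,1)S 1/1 ✓
(5,3)N 1/2 ✗
(5,4)S 1/2 ✗
For instance (0,0) has only 1/2 same-type neighbors, below 3/4.

No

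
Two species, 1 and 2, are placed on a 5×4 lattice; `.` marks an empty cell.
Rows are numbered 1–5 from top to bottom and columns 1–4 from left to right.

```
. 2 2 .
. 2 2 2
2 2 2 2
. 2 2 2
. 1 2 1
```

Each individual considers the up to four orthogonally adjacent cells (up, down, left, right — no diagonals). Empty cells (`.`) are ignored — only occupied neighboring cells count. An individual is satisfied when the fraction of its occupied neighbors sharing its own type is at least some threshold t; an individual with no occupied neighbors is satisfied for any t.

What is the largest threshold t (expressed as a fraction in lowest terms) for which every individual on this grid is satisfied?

0/1

Row 1: (1,2)2 2/2 · (1,3)2 2/2
Row 2: (2,2)2 3/3 · (2,3)2 4/4 · (2,4)2 2/2
Row 3: (3,1)2 1/1 · (3,2)2 4/4 · (3,3)2 4/4 · (3,4)2 3/3
Row 4: (4,2)2 2/3 · (4,3)2 4/4 · (4,4)2 2/3
Row 5: (5,2)1 0/2 · (5,3)2 1/3 · (5,4)1 0/2
The smallest same-type fraction is 0/2 at (5,2), which reduces to 0/1. Any threshold above that leaves this individual unsatisfied.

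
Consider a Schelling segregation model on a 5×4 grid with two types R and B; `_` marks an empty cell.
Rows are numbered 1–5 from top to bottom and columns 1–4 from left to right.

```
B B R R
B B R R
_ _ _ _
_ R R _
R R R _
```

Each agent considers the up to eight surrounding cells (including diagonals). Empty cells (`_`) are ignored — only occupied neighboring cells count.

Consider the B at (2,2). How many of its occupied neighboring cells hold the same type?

3

Occupied neighbors of (2,2): (1,1)=B, (1,2)=B, (1,3)=R, (2,1)=B, (2,3)=R.
Same type (B): 3 of 5.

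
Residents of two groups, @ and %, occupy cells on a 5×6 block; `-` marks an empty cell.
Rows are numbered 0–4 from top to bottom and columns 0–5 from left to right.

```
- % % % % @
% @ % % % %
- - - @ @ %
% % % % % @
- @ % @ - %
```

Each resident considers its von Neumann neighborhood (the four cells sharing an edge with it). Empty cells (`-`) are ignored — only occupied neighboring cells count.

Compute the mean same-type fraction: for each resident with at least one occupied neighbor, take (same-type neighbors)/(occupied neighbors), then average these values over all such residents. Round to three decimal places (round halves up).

0.448

Row 0: (0,1)% 1/2 · (0,2)% 3/3 · (0,3)% 3/3 · (0,4)% 2/3 · (0,5)@ 0/2
Row 1: (1,0)% 0/1 · (1,1)@ 0/3 · (1,2)% 2/3 · (1,3)% 3/4 · (1,4)% 3/4 · (1,5)% 2/3
Row 2: (2,3)@ 1/3 · (2,4)@ 1/4 · (2,5)% 1/3
Row 3: (3,0)% 1/1 · (3,1)% 2/3 · (3,2)% 3/3 · (3,3)% 2/4 · (3,4)% 1/3 · (3,5)@ 0/3
Row 4: (4,1)@ 0/2 · (4,2)% 1/3 · (4,3)@ 0/2 · (4,5)% 0/1
Sum over 24 residents: 1/2 + 3/3 + 3/3 + 2/3 + 0/2 + 0/1 + 0/3 + 2/3 + 3/4 + 3/4 + 2/3 + 1/3 + 1/4 + 1/3 + 1/1 + 2/3 + 3/3 + 2/4 + 1/3 + 0/3 + 0/2 + 1/3 + 0/2 + 0/1 = 43/4; mean = 43/4 ÷ 24 = 43/96 = 0.447916… → 0.448.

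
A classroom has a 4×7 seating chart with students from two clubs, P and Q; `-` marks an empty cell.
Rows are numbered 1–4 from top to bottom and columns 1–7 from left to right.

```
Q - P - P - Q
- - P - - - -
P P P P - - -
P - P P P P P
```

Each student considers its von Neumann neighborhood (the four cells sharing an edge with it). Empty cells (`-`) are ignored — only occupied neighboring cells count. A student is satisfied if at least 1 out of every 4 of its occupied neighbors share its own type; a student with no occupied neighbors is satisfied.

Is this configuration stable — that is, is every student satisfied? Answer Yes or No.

Yes

(1,1)Q 0/0 ✓
(1,3)P 1/1 ✓
(1,5)P 0/0 ✓
(1,7)Q 0/0 ✓
(2,3)P 2/2 ✓
(3,1)P 2/2 ✓
(3,2)P 2/2 ✓
(3,3)P 4/4 ✓
(3,4)P 2/2 ✓
(4,1)P 1/1 ✓
(4,3)P 2/2 ✓
(4,4)P 3/3 ✓
(4,5)P 2/2 ✓
(4,6)P 2/2 ✓
(4,7)P 1/1 ✓
All meet the threshold, so the configuration is stable.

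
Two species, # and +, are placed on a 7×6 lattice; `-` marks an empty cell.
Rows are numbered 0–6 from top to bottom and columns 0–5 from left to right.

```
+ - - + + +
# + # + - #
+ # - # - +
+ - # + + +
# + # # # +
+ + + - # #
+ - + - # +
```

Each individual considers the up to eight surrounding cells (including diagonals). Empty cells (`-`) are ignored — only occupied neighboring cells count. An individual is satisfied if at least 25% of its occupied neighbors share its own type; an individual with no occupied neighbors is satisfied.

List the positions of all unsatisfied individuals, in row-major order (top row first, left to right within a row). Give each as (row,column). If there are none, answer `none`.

(0,0)+ 1/2 satisfied
(0,3)+ 2/3 satisfied
(0,4)+ 3/4 satisfied
(0,5)+ 1/2 satisfied
(1,0)# 1/4 satisfied
(1,1)+ 2/5 satisfied
(1,2)# 2/5 satisfied
(1,3)+ 2/4 satisfied
(1,5)# 0/3 not
(2,0)+ 2/4 satisfied
(2,1)# 3/6 satisfied
(2,3)# 2/5 satisfied
(2,5)+ 2/3 satisfied
(3,0)+ 2/4 satisfied
(3,2)# 4/6 satisfied
(3,3)+ 1/6 not
(3,4)+ 4/7 satisfied
(3,5)+ 3/4 satisfied
(4,0)# 0/4 not
(4,1)+ 4/7 satisfied
(4,2)# 2/6 satisfied
(4,3)# 4/7 satisfied
(4,4)# 3/7 satisfied
(4,5)+ 2/5 satisfied
(5,0)+ 3/4 satisfied
(5,1)+ 5/7 satisfied
(5,2)+ 3/5 satisfied
(5,4)# 4/6 satisfied
(5,5)# 3/5 satisfied
(6,0)+ 2/2 satisfied
(6,2)+ 2/2 satisfied
(6,4)# 2/3 satisfied
(6,5)+ 0/3 not

(1,5), (3,3), (4,0), (6,5)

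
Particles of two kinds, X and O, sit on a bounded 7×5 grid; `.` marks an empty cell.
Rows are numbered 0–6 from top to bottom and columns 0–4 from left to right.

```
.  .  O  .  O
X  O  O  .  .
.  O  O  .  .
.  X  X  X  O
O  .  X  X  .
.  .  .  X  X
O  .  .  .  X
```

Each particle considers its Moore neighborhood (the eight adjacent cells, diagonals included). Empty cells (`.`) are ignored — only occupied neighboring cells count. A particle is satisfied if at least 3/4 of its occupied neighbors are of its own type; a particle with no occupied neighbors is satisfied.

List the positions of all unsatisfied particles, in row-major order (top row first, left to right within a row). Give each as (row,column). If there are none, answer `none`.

Row 0: (0,2)O 2/2 ✓ · (0,4)O 0/0 ✓
Row 1: (1,0)X 0/2 ✗ · (1,1)O 4/5 ✓ · (1,2)O 4/4 ✓
Row 2: (2,1)O 3/6 ✗ · (2,2)O 3/6 ✗
Row 3: (3,1)X 2/5 ✗ · (3,2)X 4/6 ✗ · (3,3)X 3/5 ✗ · (3,4)O 0/2 ✗
Row 4: (4,0)O 0/1 ✗ · (4,2)X 5/5 ✓ · (4,3)X 5/6 ✓
Row 5: (5,3)X 4/4 ✓ · (5,4)X 3/3 ✓
Row 6: (6,0)O 0/0 ✓ · (6,4)X 2/2 ✓

(1,0), (2,1), (2,2), (3,1), (3,2), (3,3), (3,4), (4,0)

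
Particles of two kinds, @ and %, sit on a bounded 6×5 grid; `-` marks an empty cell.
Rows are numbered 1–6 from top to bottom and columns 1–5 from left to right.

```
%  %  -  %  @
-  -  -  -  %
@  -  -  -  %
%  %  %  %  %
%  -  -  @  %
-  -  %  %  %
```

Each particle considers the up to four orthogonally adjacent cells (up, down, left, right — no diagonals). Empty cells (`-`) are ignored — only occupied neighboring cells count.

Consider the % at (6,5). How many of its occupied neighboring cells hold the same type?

2

Occupied neighbors of (6,5): (5,5)=%, (6,4)=%.
Same type (%): 2 of 2.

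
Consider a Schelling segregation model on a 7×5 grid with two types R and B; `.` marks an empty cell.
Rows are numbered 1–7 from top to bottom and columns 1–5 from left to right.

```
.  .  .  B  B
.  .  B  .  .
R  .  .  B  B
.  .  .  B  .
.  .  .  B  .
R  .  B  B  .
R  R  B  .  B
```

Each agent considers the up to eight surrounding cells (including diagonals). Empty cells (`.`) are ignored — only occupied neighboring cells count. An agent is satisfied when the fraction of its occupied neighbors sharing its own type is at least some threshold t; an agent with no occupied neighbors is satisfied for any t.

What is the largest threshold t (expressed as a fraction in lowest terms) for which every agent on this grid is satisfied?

1/2

Row 1: (1,4)B 2/2 · (1,5)B 1/1
Row 2: (2,3)B 2/2
Row 3: (3,1)R — no occupied neighbors · (3,4)B 3/3 · (3,5)B 2/2
Row 4: (4,4)B 3/3
Row 5: (5,4)B 3/3
Row 6: (6,1)R 2/2 · (6,3)B 3/4 · (6,4)B 4/4
Row 7: (7,1)R 2/2 · (7,2)R 2/4 · (7,3)B 2/3 · (7,5)B 1/1
The smallest same-type fraction is 2/4 at (7,2), which reduces to 1/2. Any threshold above that leaves this agent unsatisfied.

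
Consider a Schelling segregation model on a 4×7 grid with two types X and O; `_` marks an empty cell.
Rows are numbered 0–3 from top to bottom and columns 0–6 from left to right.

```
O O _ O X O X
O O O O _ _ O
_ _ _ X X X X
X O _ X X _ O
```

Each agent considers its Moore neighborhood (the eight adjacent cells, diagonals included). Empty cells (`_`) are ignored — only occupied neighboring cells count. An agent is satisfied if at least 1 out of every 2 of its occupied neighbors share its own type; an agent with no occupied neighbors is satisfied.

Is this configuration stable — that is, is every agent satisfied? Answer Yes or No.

No

(0,0)O 3/3 satisfied
(0,1)O 4/4 satisfied
(0,3)O 2/3 satisfied
(0,4)X 0/3 not
(0,5)O 1/3 not
(0,6)X 0/2 not
(1,0)O 3/3 satisfied
(1,1)O 4/4 satisfied
(1,2)O 4/5 satisfied
(1,3)O 2/5 not
(1,6)O 1/4 not
(2,3)X 3/5 satisfied
(2,4)X 4/5 satisfied
(2,5)X 3/5 satisfied
(2,6)X 1/3 not
(3,0)X 0/1 not
(3,1)O 0/1 not
(3,3)X 3/3 satisfied
(3,4)X 4/4 satisfied
(3,6)O 0/2 not
For instance (0,4) has only 0/3 same-type neighbors, below 1/2.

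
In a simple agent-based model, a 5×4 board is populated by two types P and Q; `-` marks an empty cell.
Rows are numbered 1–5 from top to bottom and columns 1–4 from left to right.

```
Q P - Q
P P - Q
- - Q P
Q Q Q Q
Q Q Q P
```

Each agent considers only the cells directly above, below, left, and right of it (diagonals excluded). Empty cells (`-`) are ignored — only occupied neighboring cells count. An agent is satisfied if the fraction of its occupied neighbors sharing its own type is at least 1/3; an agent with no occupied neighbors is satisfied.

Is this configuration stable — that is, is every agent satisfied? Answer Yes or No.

Row 1: (1,1)Q 0/2 ✗ · (1,2)P 1/2 ✓ · (1,4)Q 1/1 ✓
Row 2: (2,1)P 1/2 ✓ · (2,2)P 2/2 ✓ · (2,4)Q 1/2 ✓
Row 3: (3,3)Q 1/2 ✓ · (3,4)P 0/3 ✗
Row 4: (4,1)Q 2/2 ✓ · (4,2)Q 3/3 ✓ · (4,3)Q 4/4 ✓ · (4,4)Q 1/3 ✓
Row 5: (5,1)Q 2/2 ✓ · (5,2)Q 3/3 ✓ · (5,3)Q 2/3 ✓ · (5,4)P 0/2 ✗
For instance (1,1) has only 0/2 same-type neighbors, below 1/3.

No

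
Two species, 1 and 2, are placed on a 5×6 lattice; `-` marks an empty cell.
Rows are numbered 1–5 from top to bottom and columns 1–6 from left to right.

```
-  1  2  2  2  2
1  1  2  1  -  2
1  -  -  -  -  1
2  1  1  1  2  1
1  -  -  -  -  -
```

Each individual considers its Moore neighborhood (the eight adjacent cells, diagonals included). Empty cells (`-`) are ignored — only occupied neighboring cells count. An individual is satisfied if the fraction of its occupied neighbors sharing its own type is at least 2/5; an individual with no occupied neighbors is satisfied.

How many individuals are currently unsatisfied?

Row 1: (1,2)1 2/4 ✓ · (1,3)2 2/5 ✓ · (1,4)2 3/4 ✓ · (1,5)2 3/4 ✓ · (1,6)2 2/2 ✓
Row 2: (2,1)1 3/3 ✓ · (2,2)1 3/5 ✓ · (2,3)2 2/5 ✓ · (2,4)1 0/4 ✗ · (2,6)2 2/3 ✓
Row 3: (3,1)1 3/4 ✓ · (3,6)1 1/3 ✗
Row 4: (4,1)2 0/3 ✗ · (4,2)1 3/4 ✓ · (4,3)1 2/2 ✓ · (4,4)1 1/2 ✓ · (4,5)2 0/3 ✗ · (4,6)1 1/2 ✓
Row 5: (5,1)1 1/2 ✓
Unsatisfied: (2,4), (3,6), (4,1), (4,5) — 4 in total.

4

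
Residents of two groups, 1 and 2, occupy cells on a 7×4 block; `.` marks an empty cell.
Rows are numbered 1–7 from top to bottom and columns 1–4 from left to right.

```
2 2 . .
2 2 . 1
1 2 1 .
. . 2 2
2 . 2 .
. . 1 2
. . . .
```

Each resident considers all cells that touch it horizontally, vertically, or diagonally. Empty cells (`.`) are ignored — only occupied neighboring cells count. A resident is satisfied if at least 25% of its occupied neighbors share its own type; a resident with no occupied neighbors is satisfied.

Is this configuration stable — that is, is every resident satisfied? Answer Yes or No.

Row 1: (1,1)2 3/3 ✓ · (1,2)2 3/3 ✓
Row 2: (2,1)2 4/5 ✓ · (2,2)2 4/6 ✓ · (2,4)1 1/1 ✓
Row 3: (3,1)1 0/3 ✗ · (3,2)2 3/5 ✓ · (3,3)1 1/5 ✗
Row 4: (4,3)2 3/4 ✓ · (4,4)2 2/3 ✓
Row 5: (5,1)2 0/0 ✓ · (5,3)2 3/4 ✓
Row 6: (6,3)1 0/2 ✗ · (6,4)2 1/2 ✓
For instance (3,1) has only 0/3 same-type neighbors, below 1/4.

No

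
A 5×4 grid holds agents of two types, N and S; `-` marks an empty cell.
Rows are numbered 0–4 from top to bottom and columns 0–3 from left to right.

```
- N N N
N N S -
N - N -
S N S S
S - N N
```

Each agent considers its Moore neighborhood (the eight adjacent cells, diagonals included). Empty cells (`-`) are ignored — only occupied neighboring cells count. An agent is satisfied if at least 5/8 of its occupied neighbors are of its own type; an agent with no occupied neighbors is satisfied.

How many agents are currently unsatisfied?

10

Row 0: (0,1)N 3/4 ✓ · (0,2)N 3/4 ✓ · (0,3)N 1/2 ✗
Row 1: (1,0)N 3/3 ✓ · (1,1)N 5/6 ✓ · (1,2)S 0/5 ✗
Row 2: (2,0)N 3/4 ✓ · (2,2)N 2/5 ✗
Row 3: (3,0)S 1/3 ✗ · (3,1)N 3/6 ✗ · (3,2)S 1/5 ✗ · (3,3)S 1/4 ✗
Row 4: (4,0)S 1/2 ✗ · (4,2)N 2/4 ✗ · (4,3)N 1/3 ✗
Unsatisfied: (0,3), (1,2), (2,2), (3,0), (3,1), (3,2), (3,3), (4,0), (4,2), (4,3) — 10 in total.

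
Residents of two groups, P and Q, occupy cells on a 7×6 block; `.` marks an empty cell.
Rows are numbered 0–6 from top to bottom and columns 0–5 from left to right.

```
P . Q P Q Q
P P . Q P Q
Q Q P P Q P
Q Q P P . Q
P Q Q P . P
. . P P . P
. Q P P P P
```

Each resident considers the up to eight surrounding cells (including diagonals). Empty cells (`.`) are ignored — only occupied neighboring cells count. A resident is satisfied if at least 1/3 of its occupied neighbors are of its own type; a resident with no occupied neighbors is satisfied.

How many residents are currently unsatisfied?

5

(0,0)P 2/2 satisfied
(0,2)Q 1/3 satisfied
(0,3)P 1/4 not
(0,4)Q 3/5 satisfied
(0,5)Q 2/3 satisfied
(1,0)P 2/4 satisfied
(1,1)P 3/6 satisfied
(1,3)Q 3/7 satisfied
(1,4)P 3/8 satisfied
(1,5)Q 3/5 satisfied
(2,0)Q 3/5 satisfied
(2,1)Q 3/7 satisfied
(2,2)P 4/7 satisfied
(2,3)P 4/6 satisfied
(2,4)Q 3/7 satisfied
(2,5)P 1/4 not
(3,0)Q 4/5 satisfied
(3,1)Q 5/8 satisfied
(3,2)P 4/8 satisfied
(3,3)P 4/6 satisfied
(3,5)Q 1/3 satisfied
(4,0)P 0/3 not
(4,1)Q 3/6 satisfied
(4,2)Q 2/7 not
(4,3)P 4/5 satisfied
(4,5)P 1/2 satisfied
(5,2)P 4/7 satisfied
(5,3)P 5/6 satisfied
(5,5)P 3/3 satisfied
(6,1)Q 0/2 not
(6,2)P 3/4 satisfied
(6,3)P 4/4 satisfied
(6,4)P 4/4 satisfied
(6,5)P 2/2 satisfied
Unsatisfied: (0,3), (2,5), (4,0), (4,2), (6,1) — 5 in total.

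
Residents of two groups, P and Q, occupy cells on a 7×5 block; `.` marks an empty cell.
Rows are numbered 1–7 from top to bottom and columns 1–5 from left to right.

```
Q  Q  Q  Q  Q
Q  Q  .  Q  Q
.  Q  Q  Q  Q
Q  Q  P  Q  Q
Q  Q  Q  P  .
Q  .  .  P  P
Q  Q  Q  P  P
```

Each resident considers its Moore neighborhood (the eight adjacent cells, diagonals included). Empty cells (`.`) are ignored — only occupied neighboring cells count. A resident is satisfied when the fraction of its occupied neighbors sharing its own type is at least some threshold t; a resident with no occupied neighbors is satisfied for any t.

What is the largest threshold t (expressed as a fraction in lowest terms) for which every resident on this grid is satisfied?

(1,1)Q 3/3
(1,2)Q 4/4
(1,3)Q 4/4
(1,4)Q 4/4
(1,5)Q 3/3
(2,1)Q 4/4
(2,2)Q 6/6
(2,4)Q 7/7
(2,5)Q 5/5
(3,2)Q 5/6
(3,3)Q 6/7
(3,4)Q 6/7
(3,5)Q 5/5
(4,1)Q 4/4
(4,2)Q 6/7
(4,3)P 1/8
(4,4)Q 5/7
(4,5)Q 3/4
(5,1)Q 4/4
(5,2)Q 5/6
(5,3)Q 3/6
(5,4)P 3/6
(6,1)Q 4/4
(6,4)P 4/6
(6,5)P 4/4
(7,1)Q 2/2
(7,2)Q 3/3
(7,3)Q 1/3
(7,4)P 3/4
(7,5)P 3/3
The smallest same-type fraction is 1/8 at (4,3), which reduces to 1/8. Any threshold above that leaves this resident unsatisfied.

1/8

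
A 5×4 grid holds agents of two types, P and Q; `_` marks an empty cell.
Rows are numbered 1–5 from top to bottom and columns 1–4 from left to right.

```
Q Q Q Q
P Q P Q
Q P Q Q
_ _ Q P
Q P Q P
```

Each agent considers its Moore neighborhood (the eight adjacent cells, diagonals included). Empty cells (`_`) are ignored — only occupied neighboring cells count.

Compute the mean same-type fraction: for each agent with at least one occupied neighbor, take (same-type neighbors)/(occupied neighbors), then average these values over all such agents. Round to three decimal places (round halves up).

Row 1: (1,1)Q 2/3 · (1,2)Q 3/5 · (1,3)Q 4/5 · (1,4)Q 2/3
Row 2: (2,1)P 1/5 · (2,2)Q 5/8 · (2,3)P 1/8 · (2,4)Q 4/5
Row 3: (3,1)Q 1/3 · (3,2)P 2/6 · (3,3)Q 4/7 · (3,4)Q 3/5
Row 4: (4,3)Q 3/7 · (4,4)P 1/5
Row 5: (5,1)Q 0/1 · (5,2)P 0/3 · (5,3)Q 1/4 · (5,4)P 1/3
Sum over 18 agents: 2/3 + 3/5 + 4/5 + 2/3 + 1/5 + 5/8 + 1/8 + 4/5 + 1/3 + 2/6 + 4/7 + 3/5 + 3/7 + 1/5 + 0/1 + 0/3 + 1/4 + 1/3 = 113/15; mean = 113/15 ÷ 18 = 113/270 = 0.418518… → 0.419.

0.419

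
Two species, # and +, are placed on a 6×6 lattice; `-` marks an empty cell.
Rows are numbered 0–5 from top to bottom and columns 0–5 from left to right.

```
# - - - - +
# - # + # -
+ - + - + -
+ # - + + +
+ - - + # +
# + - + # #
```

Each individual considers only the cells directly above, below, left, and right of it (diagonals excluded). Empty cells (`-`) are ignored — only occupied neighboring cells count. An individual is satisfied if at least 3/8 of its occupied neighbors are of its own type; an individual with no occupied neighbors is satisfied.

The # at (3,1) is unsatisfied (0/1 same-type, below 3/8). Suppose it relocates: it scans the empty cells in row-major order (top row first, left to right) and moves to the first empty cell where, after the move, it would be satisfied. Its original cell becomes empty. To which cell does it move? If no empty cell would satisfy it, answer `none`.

Vacating (3,1). Empty cells in order:
  (0,1): 1/1 same-type → satisfied — stop here.

(0,1)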